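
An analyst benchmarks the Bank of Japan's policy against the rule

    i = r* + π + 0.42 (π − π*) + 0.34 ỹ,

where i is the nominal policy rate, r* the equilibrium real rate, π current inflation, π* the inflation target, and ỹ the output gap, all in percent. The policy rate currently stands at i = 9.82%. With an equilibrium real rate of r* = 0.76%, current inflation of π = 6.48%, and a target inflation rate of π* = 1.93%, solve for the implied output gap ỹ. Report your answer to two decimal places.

1.97%

0.34 ỹ = 9.82 − 0.76 − 6.48 − 0.42 × (6.48 − 1.93) = 0.669
ỹ = 0.669 / 0.34 = 1.97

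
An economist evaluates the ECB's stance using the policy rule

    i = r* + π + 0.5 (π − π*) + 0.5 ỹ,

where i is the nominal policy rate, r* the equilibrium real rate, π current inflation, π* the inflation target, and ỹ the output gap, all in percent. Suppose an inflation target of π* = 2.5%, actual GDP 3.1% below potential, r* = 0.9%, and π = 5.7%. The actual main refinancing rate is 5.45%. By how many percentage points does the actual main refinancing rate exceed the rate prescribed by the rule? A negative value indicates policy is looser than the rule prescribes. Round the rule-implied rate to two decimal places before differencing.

-1.20 pp

Output 3.1% below potential → ỹ = -3.1.
i = 0.9 + 5.7 + 0.5 × (5.7 − 2.5) + 0.5 × (-3.1)
   = 0.9 + 5.7 + 1.6 − 1.55 = 6.65
Deviation = 5.45 − 6.65 = -1.20 pp.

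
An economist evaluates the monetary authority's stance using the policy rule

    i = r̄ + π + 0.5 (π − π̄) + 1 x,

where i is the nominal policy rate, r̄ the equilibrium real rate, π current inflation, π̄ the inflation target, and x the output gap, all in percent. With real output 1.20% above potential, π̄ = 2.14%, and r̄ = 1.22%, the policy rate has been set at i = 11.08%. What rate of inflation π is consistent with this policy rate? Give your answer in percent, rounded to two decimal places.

Output 1.20% above potential → x = 1.20.
Collecting π: i = r̄ + (1 + 0.5) π − 0.5 π̄ + 1 x
1.5 π = 11.08 − 1.22 + 0.5 × 2.14 − 1 × 1.20 = 9.73
π = 9.73 / 1.5 = 6.49

6.49%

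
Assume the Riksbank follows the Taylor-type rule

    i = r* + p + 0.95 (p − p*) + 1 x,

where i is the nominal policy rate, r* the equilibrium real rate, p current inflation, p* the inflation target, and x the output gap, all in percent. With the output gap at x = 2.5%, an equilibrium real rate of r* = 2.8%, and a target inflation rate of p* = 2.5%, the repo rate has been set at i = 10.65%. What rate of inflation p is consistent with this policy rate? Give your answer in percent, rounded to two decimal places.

3.96%

Collecting p: i = r* + (1 + 0.95) p − 0.95 p* + 1 x
1.95 p = 10.65 − 2.8 + 0.95 × 2.5 − 1 × 2.5 = 7.725
p = 7.725 / 1.95 = 3.96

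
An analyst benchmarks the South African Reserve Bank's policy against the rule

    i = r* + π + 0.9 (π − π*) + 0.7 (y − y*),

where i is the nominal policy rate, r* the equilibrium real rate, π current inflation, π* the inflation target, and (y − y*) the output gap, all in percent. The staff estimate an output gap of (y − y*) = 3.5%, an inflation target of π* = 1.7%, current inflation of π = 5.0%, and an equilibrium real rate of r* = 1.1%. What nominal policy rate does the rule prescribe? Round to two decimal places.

i = 1.1 + 5.0 + 0.9 × (5.0 − 1.7) + 0.7 × 3.5
   = 1.1 + 5 + 2.97 + 2.45 = 11.52

11.52%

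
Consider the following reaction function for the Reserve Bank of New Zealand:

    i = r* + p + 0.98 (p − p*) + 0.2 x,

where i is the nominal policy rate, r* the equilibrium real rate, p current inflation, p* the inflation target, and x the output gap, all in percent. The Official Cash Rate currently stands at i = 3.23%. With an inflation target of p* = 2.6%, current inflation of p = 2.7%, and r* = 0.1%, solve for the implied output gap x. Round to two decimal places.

0.2 x = 3.23 − 0.1 − 2.7 − 0.98 × (2.7 − 2.6) = 0.332
x = 0.332 / 0.2 = 1.66

1.66%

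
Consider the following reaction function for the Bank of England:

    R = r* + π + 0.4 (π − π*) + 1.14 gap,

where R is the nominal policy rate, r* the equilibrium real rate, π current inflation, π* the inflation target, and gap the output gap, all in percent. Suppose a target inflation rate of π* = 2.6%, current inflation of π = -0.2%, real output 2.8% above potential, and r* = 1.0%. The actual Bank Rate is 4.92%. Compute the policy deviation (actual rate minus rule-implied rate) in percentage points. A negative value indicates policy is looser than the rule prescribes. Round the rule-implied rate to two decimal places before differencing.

Output 2.8% above potential → gap = 2.8.
R = 1.0 + (-0.2) + 0.4 × (-0.2 − 2.6) + 1.14 × 2.8
   = 1.0 − 0.2 − 1.12 + 3.192 = 2.87
Deviation = 4.92 − 2.87 = 2.05 pp.

2.05 pp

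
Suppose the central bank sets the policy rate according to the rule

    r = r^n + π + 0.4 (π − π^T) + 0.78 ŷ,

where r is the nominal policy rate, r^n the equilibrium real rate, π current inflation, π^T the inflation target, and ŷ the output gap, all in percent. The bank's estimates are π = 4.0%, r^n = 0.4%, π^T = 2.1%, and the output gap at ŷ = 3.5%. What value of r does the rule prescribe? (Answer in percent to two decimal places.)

7.89%

r = 0.4 + 4.0 + 0.4 × (4.0 − 2.1) + 0.78 × 3.5
   = 0.4 + 4 + 0.76 + 2.73 = 7.89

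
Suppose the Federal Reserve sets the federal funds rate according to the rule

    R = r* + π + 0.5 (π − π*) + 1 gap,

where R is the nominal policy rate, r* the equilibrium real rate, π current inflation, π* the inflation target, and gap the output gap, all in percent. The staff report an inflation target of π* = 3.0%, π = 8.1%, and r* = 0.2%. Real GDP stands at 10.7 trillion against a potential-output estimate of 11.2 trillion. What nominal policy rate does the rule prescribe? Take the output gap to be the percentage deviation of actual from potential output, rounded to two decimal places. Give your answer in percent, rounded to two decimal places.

Output gap = 100 × (10.7 − 11.2) / 11.2 = -4.46%.
R = 0.20 + 8.10 + 0.5 × (8.10 − 3.00) + 1 × (-4.46)
   = 0.20 + 8.1 + 2.55 − 4.46 = 6.39

6.39%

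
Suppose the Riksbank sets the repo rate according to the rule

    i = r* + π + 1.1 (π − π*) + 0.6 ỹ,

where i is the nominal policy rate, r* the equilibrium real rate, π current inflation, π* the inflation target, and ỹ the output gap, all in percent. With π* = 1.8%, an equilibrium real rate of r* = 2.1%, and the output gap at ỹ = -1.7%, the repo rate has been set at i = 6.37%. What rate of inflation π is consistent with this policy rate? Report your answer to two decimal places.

Collecting π: i = r* + (1 + 1.1) π − 1.1 π* + 0.6 ỹ
2.1 π = 6.37 − 2.1 + 1.1 × 1.8 − 0.6 × (-1.7) = 7.27
π = 7.27 / 2.1 = 3.46

3.46%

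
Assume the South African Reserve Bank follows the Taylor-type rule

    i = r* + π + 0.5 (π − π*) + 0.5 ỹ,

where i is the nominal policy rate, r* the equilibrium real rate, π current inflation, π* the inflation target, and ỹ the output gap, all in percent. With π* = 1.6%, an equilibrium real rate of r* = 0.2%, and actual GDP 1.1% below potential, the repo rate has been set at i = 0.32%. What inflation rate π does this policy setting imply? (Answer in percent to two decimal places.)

Output 1.1% below potential → ỹ = -1.1.
Collecting π: i = r* + (1 + 0.5) π − 0.5 π* + 0.5 ỹ
1.5 π = 0.32 − 0.2 + 0.5 × 1.6 − 0.5 × (-1.1) = 1.47
π = 1.47 / 1.5 = 0.98

0.98%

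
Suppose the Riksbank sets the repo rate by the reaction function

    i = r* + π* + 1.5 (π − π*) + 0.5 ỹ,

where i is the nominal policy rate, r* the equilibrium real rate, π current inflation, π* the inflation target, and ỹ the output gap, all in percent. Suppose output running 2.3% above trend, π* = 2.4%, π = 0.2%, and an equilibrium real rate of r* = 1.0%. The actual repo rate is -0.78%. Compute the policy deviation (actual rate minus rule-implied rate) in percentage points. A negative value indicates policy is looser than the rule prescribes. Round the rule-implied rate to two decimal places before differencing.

-2.03 pp

Output 2.3% above potential → ỹ = 2.3.
i = 1.0 + 2.4 + 1.5 × (0.2 − 2.4) + 0.5 × 2.3
   = 1.0 + 2.4 − 3.3 + 1.15 = 1.25
Deviation = -0.78 − 1.25 = -2.03 pp.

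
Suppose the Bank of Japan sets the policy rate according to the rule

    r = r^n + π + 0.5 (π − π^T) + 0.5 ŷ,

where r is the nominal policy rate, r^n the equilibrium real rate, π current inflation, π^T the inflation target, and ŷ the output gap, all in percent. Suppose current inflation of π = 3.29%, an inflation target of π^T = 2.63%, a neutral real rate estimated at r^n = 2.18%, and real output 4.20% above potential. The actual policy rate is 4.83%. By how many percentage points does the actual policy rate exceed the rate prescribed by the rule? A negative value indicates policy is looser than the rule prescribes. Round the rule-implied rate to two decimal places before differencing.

Output 4.20% above potential → ŷ = 4.20.
r = 2.18 + 3.29 + 0.5 × (3.29 − 2.63) + 0.5 × 4.20
   = 2.18 + 3.29 + 0.33 + 2.1 = 7.90
Deviation = 4.83 − 7.90 = -3.07 pp.

-3.07 pp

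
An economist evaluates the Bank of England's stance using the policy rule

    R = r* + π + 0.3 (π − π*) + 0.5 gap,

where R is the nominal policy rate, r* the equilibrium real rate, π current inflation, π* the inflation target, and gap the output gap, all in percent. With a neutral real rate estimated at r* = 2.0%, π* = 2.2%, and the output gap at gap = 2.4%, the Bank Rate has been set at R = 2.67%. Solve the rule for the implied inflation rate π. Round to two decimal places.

0.10%

Collecting π: R = r* + (1 + 0.3) π − 0.3 π* + 0.5 gap
1.3 π = 2.67 − 2.0 + 0.3 × 2.2 − 0.5 × 2.4 = 0.13
π = 0.13 / 1.3 = 0.10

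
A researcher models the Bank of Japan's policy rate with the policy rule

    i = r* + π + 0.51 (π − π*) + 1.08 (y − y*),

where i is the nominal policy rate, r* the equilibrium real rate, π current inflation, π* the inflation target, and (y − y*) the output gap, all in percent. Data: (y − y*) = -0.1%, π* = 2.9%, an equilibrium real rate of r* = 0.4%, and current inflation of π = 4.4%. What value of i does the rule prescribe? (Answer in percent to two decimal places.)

5.46%

i = 0.4 + 4.4 + 0.51 × (4.4 − 2.9) + 1.08 × (-0.1)
   = 0.4 + 4.4 + 0.765 − 0.108 = 5.46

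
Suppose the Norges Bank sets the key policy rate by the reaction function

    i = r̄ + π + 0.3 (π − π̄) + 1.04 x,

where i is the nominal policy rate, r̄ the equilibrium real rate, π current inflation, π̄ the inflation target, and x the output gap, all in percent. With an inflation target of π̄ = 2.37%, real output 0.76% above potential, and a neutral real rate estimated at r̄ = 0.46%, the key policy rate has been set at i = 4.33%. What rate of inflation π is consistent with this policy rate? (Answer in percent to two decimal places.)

2.92%

Output 0.76% above potential → x = 0.76.
Collecting π: i = r̄ + (1 + 0.3) π − 0.3 π̄ + 1.04 x
1.3 π = 4.33 − 0.46 + 0.3 × 2.37 − 1.04 × 0.76 = 3.7906
π = 3.7906 / 1.3 = 2.92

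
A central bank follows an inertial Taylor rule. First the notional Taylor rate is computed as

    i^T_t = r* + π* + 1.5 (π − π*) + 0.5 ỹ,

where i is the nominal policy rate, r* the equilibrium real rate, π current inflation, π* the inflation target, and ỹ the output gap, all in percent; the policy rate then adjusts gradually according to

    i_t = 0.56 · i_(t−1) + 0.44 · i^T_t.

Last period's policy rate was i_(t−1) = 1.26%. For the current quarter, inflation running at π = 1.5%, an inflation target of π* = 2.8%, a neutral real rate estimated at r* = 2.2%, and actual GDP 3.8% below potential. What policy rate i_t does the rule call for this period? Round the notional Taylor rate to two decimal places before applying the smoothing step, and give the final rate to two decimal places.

1.21%

Output 3.8% below potential → ỹ = -3.8.
i^T_t = 2.2 + 2.8 + 1.5 × (1.5 − 2.8) + 0.5 × (-3.8)
   = 2.2 + 2.8 − 1.95 − 1.9 = 1.15
i_t = 0.56 × 1.26 + 0.44 × 1.15 = 0.7056 + 0.506 = 1.21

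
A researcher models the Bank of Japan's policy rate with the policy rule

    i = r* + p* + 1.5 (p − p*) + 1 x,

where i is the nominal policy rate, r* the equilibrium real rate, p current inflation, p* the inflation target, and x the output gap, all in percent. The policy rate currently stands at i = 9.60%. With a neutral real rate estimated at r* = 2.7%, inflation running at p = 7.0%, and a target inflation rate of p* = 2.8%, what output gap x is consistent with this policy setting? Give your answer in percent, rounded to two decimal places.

-2.20%

1 x = 9.60 − 2.7 − 2.8 − 1.5 × (7.0 − 2.8) = -2.2
x = -2.2 / 1 = -2.20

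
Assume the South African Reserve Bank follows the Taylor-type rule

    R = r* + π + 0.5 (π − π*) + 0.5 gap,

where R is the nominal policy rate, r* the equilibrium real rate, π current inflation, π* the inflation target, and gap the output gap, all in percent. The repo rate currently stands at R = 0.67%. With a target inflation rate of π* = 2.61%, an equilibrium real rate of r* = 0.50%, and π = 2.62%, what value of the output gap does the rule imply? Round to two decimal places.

-4.91%

0.5 gap = 0.67 − 0.50 − 2.62 − 0.5 × (2.62 − 2.61) = -2.455
gap = -2.455 / 0.5 = -4.91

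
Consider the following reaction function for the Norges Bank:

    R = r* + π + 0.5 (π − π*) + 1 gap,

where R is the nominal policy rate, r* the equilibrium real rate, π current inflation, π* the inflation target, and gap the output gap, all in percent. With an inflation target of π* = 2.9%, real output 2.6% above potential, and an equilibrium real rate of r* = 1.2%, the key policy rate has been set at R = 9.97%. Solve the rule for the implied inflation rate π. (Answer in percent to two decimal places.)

Output 2.6% above potential → gap = 2.6.
Collecting π: R = r* + (1 + 0.5) π − 0.5 π* + 1 gap
1.5 π = 9.97 − 1.2 + 0.5 × 2.9 − 1 × 2.6 = 7.62
π = 7.62 / 1.5 = 5.08

5.08%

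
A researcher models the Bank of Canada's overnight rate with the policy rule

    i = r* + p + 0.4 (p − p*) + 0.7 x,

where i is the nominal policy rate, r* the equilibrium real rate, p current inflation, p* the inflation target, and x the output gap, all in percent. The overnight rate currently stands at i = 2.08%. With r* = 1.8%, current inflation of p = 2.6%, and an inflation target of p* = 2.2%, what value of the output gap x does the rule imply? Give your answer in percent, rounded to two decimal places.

0.7 x = 2.08 − 1.8 − 2.6 − 0.4 × (2.6 − 2.2) = -2.48
x = -2.48 / 0.7 = -3.54

-3.54%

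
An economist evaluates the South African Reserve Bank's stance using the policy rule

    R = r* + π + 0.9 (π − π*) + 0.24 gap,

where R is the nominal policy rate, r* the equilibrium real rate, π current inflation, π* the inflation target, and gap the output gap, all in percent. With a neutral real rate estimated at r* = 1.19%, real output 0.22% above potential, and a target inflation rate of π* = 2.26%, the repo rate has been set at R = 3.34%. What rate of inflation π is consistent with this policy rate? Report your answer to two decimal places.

Output 0.22% above potential → gap = 0.22.
Collecting π: R = r* + (1 + 0.9) π − 0.9 π* + 0.24 gap
1.9 π = 3.34 − 1.19 + 0.9 × 2.26 − 0.24 × 0.22 = 4.1312
π = 4.1312 / 1.9 = 2.17

2.17%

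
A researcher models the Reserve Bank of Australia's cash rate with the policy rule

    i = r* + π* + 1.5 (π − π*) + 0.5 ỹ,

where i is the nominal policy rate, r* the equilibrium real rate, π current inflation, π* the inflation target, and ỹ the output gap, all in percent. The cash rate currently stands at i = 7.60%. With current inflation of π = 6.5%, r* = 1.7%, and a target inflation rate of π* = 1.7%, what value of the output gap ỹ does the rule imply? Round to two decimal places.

-6.00%

0.5 ỹ = 7.60 − 1.7 − 1.7 − 1.5 × (6.5 − 1.7) = -3
ỹ = -3 / 0.5 = -6.00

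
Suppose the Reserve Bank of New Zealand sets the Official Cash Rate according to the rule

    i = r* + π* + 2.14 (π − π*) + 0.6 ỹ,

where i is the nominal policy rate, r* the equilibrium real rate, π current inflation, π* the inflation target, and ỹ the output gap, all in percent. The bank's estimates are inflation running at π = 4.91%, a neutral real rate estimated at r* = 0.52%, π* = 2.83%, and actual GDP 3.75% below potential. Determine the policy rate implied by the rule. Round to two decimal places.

5.55%

Output 3.75% below potential → ỹ = -3.75.
i = 0.52 + 2.83 + 2.14 × (4.91 − 2.83) + 0.6 × (-3.75)
   = 0.52 + 2.83 + 4.4512 − 2.25 = 5.55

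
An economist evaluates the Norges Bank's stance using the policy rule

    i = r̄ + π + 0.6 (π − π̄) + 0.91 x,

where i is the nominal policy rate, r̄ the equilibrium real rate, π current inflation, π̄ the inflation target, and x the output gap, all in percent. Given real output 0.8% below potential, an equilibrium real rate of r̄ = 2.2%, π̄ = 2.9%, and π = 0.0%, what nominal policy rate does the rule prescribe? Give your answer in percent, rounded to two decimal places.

Output 0.8% below potential → x = -0.8.
i = 2.2 + 0.0 + 0.6 × (0.0 − 2.9) + 0.91 × (-0.8)
   = 2.2 + 0 − 1.74 − 0.728 = -0.27

-0.27%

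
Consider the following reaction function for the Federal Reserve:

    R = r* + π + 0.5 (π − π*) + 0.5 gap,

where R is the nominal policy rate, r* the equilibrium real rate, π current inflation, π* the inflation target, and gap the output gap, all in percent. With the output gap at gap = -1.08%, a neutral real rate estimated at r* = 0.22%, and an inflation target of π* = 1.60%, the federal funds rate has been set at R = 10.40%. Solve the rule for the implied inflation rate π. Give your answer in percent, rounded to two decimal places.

7.68%

Collecting π: R = r* + (1 + 0.5) π − 0.5 π* + 0.5 gap
1.5 π = 10.40 − 0.22 + 0.5 × 1.60 − 0.5 × (-1.08) = 11.52
π = 11.52 / 1.5 = 7.68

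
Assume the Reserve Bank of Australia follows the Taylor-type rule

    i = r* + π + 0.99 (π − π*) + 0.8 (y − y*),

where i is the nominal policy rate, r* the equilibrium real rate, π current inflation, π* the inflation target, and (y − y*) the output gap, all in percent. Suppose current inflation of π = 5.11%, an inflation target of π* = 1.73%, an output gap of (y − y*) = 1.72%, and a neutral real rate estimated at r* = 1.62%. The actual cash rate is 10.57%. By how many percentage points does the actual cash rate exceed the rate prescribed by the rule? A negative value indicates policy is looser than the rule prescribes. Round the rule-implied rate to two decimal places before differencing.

-0.88 pp

i = 1.62 + 5.11 + 0.99 × (5.11 − 1.73) + 0.8 × 1.72
   = 1.62 + 5.11 + 3.3462 + 1.376 = 11.45
Deviation = 10.57 − 11.45 = -0.88 pp.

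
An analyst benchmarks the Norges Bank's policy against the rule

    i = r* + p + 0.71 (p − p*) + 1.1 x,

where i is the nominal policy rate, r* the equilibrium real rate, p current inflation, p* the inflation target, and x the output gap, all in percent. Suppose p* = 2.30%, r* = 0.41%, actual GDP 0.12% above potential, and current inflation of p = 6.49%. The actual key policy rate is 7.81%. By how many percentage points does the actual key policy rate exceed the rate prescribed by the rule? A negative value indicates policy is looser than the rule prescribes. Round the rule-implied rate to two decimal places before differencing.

Output 0.12% above potential → x = 0.12.
i = 0.41 + 6.49 + 0.71 × (6.49 − 2.30) + 1.1 × 0.12
   = 0.41 + 6.49 + 2.9749 + 0.132 = 10.01
Deviation = 7.81 − 10.01 = -2.20 pp.

-2.20 pp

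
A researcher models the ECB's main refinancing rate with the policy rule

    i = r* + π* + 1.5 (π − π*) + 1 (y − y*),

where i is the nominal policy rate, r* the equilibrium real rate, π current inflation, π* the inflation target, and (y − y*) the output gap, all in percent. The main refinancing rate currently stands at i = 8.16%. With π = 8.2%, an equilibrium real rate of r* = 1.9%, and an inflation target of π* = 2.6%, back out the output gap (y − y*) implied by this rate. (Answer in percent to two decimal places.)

-4.74%

1 (y − y*) = 8.16 − 1.9 − 2.6 − 1.5 × (8.2 − 2.6) = -4.74
(y − y*) = -4.74 / 1 = -4.74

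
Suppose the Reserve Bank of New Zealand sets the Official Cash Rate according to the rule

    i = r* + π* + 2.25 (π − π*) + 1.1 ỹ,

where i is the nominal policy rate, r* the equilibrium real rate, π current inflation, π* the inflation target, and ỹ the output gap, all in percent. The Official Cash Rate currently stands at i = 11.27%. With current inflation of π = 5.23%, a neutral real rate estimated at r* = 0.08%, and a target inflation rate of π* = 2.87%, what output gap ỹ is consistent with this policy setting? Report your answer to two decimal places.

2.74%

1.1 ỹ = 11.27 − 0.08 − 2.87 − 2.25 × (5.23 − 2.87) = 3.01
ỹ = 3.01 / 1.1 = 2.74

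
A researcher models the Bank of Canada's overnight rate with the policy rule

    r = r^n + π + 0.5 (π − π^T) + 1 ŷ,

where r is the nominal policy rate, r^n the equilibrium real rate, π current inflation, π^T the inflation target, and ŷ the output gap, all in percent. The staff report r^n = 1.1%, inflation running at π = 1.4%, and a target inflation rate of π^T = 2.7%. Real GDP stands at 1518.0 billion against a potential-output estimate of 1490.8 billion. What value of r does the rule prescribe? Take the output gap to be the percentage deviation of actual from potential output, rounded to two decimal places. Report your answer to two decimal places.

3.67%

Output gap = 100 × (1518.0 − 1490.8) / 1490.8 = 1.82%.
r = 1.10 + 1.40 + 0.5 × (1.40 − 2.70) + 1 × 1.82
   = 1.10 + 1.4 − 0.65 + 1.82 = 3.67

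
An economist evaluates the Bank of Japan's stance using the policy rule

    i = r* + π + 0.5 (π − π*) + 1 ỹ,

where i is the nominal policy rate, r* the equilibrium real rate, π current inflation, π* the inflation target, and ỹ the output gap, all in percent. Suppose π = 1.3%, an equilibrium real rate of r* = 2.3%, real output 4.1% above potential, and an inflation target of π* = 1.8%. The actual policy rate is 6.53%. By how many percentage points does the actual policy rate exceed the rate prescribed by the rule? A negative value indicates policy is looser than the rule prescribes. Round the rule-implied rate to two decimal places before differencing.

Output 4.1% above potential → ỹ = 4.1.
i = 2.3 + 1.3 + 0.5 × (1.3 − 1.8) + 1 × 4.1
   = 2.3 + 1.3 − 0.25 + 4.1 = 7.45
Deviation = 6.53 − 7.45 = -0.92 pp.

-0.92 pp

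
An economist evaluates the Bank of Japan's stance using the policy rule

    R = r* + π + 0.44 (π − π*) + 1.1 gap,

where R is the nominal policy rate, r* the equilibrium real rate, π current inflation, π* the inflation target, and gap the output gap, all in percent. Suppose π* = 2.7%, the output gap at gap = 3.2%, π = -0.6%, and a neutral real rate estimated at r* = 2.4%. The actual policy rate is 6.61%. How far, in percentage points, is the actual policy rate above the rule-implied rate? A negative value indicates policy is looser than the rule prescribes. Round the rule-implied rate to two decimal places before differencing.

2.74 pp

R = 2.4 + (-0.6) + 0.44 × (-0.6 − 2.7) + 1.1 × 3.2
   = 2.4 − 0.6 − 1.452 + 3.52 = 3.87
Deviation = 6.61 − 3.87 = 2.74 pp.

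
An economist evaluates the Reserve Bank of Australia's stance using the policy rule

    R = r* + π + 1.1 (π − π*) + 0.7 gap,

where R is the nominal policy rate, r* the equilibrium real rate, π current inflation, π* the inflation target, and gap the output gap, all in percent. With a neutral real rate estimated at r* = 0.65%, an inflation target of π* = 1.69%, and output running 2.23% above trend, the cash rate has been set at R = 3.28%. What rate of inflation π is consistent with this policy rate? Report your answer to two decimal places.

1.39%

Output 2.23% above potential → gap = 2.23.
Collecting π: R = r* + (1 + 1.1) π − 1.1 π* + 0.7 gap
2.1 π = 3.28 − 0.65 + 1.1 × 1.69 − 0.7 × 2.23 = 2.928
π = 2.928 / 2.1 = 1.39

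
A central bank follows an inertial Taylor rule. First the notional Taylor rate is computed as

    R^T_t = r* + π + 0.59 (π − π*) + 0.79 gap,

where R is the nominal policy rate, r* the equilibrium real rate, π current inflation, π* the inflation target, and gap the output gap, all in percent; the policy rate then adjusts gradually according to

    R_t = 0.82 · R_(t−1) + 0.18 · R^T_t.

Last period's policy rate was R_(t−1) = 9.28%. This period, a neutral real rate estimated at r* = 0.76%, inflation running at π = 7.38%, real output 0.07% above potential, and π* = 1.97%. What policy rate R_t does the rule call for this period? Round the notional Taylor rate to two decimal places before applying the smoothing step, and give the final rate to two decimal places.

9.66%

Output 0.07% above potential → gap = 0.07.
R^T_t = 0.76 + 7.38 + 0.59 × (7.38 − 1.97) + 0.79 × 0.07
   = 0.76 + 7.38 + 3.1919 + 0.0553 = 11.39
R_t = 0.82 × 9.28 + 0.18 × 11.39 = 7.6096 + 2.0502 = 9.66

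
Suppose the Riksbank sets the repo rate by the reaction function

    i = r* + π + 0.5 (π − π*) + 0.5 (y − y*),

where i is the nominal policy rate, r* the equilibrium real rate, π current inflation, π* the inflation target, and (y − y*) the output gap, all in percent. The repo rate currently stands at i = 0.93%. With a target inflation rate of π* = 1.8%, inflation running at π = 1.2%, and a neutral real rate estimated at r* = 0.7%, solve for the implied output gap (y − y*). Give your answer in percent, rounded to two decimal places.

-1.34%

0.5 (y − y*) = 0.93 − 0.7 − 1.2 − 0.5 × (1.2 − 1.8) = -0.67
(y − y*) = -0.67 / 0.5 = -1.34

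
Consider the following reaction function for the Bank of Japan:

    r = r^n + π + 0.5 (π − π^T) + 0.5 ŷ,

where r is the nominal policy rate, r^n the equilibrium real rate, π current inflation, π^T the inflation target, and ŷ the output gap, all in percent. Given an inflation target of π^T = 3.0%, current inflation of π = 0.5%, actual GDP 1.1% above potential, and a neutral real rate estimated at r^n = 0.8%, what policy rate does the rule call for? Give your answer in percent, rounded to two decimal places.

Output 1.1% above potential → ŷ = 1.1.
r = 0.8 + 0.5 + 0.5 × (0.5 − 3.0) + 0.5 × 1.1
   = 0.8 + 0.5 − 1.25 + 0.55 = 0.60

0.60%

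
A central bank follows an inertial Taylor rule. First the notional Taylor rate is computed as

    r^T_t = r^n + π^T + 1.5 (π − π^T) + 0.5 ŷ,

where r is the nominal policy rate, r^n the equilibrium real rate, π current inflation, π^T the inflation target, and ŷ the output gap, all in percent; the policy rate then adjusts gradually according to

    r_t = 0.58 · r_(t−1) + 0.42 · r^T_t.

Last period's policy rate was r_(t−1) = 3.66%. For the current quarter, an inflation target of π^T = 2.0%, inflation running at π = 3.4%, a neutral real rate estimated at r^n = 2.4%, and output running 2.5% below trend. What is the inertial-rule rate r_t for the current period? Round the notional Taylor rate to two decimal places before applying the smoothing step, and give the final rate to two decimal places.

4.33%

Output 2.5% below potential → ŷ = -2.5.
r^T_t = 2.4 + 2.0 + 1.5 × (3.4 − 2.0) + 0.5 × (-2.5)
   = 2.4 + 2 + 2.1 − 1.25 = 5.25
r_t = 0.58 × 3.66 + 0.42 × 5.25 = 2.1228 + 2.205 = 4.33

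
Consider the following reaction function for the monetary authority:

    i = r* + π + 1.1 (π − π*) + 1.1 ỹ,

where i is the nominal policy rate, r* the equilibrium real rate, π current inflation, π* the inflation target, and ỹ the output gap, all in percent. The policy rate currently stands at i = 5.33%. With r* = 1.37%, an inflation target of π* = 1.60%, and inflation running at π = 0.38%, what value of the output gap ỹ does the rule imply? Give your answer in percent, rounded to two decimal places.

4.47%

1.1 ỹ = 5.33 − 1.37 − 0.38 − 1.1 × (0.38 − 1.60) = 4.922
ỹ = 4.922 / 1.1 = 4.47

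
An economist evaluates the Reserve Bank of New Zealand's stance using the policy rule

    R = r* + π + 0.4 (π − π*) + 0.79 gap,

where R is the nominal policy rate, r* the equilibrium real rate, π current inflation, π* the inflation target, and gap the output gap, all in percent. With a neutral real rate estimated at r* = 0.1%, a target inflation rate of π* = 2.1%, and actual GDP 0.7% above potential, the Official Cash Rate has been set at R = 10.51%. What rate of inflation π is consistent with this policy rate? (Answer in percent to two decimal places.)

7.64%

Output 0.7% above potential → gap = 0.7.
Collecting π: R = r* + (1 + 0.4) π − 0.4 π* + 0.79 gap
1.4 π = 10.51 − 0.1 + 0.4 × 2.1 − 0.79 × 0.7 = 10.697
π = 10.697 / 1.4 = 7.64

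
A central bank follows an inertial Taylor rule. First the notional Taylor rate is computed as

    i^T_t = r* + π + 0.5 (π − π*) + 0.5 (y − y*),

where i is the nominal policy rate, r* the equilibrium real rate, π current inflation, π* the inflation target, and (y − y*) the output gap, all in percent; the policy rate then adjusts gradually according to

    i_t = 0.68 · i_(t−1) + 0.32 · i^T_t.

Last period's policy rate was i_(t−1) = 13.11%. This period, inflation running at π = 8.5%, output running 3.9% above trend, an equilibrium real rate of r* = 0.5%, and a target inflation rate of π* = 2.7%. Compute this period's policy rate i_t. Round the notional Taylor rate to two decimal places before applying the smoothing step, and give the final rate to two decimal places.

Output 3.9% above potential → (y − y*) = 3.9.
i^T_t = 0.5 + 8.5 + 0.5 × (8.5 − 2.7) + 0.5 × 3.9
   = 0.5 + 8.5 + 2.9 + 1.95 = 13.85
i_t = 0.68 × 13.11 + 0.32 × 13.85 = 8.9148 + 4.432 = 13.35

13.35%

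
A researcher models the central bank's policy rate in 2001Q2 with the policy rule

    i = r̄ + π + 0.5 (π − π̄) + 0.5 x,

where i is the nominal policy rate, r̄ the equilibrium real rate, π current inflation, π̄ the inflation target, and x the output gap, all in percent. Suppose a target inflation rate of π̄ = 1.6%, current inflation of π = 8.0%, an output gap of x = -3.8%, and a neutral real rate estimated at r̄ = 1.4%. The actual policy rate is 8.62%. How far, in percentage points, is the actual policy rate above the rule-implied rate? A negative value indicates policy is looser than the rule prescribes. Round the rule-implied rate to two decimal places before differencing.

i = 1.4 + 8.0 + 0.5 × (8.0 − 1.6) + 0.5 × (-3.8)
   = 1.4 + 8 + 3.2 − 1.9 = 10.70
Deviation = 8.62 − 10.70 = -2.08 pp.

-2.08 pp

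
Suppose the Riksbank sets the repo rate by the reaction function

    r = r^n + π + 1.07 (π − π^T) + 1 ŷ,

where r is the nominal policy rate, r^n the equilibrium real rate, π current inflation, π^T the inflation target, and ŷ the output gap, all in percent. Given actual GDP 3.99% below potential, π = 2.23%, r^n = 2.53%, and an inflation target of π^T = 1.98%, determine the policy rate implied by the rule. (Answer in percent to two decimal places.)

1.04%

Output 3.99% below potential → ŷ = -3.99.
r = 2.53 + 2.23 + 1.07 × (2.23 − 1.98) + 1 × (-3.99)
   = 2.53 + 2.23 + 0.2675 − 3.99 = 1.04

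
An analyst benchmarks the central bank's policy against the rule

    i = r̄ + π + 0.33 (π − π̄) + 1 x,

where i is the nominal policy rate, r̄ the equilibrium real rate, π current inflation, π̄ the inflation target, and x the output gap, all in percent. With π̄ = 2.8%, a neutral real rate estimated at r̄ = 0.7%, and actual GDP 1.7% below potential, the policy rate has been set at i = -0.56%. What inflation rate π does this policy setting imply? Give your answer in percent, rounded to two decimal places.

Output 1.7% below potential → x = -1.7.
Collecting π: i = r̄ + (1 + 0.33) π − 0.33 π̄ + 1 x
1.33 π = -0.56 − 0.7 + 0.33 × 2.8 − 1 × (-1.7) = 1.364
π = 1.364 / 1.33 = 1.03

1.03%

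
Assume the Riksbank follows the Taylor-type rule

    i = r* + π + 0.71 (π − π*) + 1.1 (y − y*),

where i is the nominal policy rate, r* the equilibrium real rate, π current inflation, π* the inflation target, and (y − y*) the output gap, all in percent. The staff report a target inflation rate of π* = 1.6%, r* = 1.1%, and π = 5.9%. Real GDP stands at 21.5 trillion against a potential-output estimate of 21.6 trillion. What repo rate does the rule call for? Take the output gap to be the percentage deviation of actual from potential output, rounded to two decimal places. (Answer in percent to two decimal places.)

9.55%

Output gap = 100 × (21.5 − 21.6) / 21.6 = -0.46%.
i = 1.10 + 5.90 + 0.71 × (5.90 − 1.60) + 1.1 × (-0.46)
   = 1.10 + 5.9 + 3.053 − 0.506 = 9.55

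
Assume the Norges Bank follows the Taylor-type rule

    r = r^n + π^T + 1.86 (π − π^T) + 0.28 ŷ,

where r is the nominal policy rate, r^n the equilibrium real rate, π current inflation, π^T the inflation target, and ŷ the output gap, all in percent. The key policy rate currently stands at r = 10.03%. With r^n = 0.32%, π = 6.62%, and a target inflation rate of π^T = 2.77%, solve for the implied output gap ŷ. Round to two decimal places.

0.28 ŷ = 10.03 − 0.32 − 2.77 − 1.86 × (6.62 − 2.77) = -0.221
ŷ = -0.221 / 0.28 = -0.79

-0.79%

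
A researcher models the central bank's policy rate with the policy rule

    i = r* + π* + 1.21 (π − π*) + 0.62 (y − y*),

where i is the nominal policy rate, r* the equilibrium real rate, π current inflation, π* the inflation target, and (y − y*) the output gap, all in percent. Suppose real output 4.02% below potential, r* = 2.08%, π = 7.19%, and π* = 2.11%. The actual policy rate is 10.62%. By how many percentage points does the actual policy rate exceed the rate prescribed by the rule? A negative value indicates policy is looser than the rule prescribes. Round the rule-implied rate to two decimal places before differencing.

2.78 pp

Output 4.02% below potential → (y − y*) = -4.02.
i = 2.08 + 2.11 + 1.21 × (7.19 − 2.11) + 0.62 × (-4.02)
   = 2.08 + 2.11 + 6.1468 − 2.4924 = 7.84
Deviation = 10.62 − 7.84 = 2.78 pp.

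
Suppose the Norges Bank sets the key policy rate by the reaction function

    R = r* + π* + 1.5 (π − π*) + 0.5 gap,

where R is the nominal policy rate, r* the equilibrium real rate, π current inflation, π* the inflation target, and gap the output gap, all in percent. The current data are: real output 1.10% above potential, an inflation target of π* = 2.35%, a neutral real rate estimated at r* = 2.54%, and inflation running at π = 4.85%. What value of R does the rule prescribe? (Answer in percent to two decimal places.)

Output 1.10% above potential → gap = 1.10.
R = 2.54 + 2.35 + 1.5 × (4.85 − 2.35) + 0.5 × 1.10
   = 2.54 + 2.35 + 3.75 + 0.55 = 9.19

9.19%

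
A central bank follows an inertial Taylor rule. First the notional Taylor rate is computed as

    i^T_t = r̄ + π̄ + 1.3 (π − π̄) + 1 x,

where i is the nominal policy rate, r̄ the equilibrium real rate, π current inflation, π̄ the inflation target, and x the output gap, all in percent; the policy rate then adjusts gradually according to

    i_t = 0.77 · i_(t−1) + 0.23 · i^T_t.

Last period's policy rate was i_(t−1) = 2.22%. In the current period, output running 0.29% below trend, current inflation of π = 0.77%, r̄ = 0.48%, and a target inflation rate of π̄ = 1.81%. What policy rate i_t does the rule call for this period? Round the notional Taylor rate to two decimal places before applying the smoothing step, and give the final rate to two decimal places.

1.86%

Output 0.29% below potential → x = -0.29.
i^T_t = 0.48 + 1.81 + 1.3 × (0.77 − 1.81) + 1 × (-0.29)
   = 0.48 + 1.81 − 1.352 − 0.29 = 0.65
i_t = 0.77 × 2.22 + 0.23 × 0.65 = 1.7094 + 0.1495 = 1.86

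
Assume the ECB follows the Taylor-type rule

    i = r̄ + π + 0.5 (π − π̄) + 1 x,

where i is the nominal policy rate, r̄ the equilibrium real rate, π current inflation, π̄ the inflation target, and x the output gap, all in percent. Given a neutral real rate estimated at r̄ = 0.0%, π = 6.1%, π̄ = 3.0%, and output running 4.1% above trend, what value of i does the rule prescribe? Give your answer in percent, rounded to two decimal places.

Output 4.1% above potential → x = 4.1.
i = 0.0 + 6.1 + 0.5 × (6.1 − 3.0) + 1 × 4.1
   = 0.0 + 6.1 + 1.55 + 4.1 = 11.75

11.75%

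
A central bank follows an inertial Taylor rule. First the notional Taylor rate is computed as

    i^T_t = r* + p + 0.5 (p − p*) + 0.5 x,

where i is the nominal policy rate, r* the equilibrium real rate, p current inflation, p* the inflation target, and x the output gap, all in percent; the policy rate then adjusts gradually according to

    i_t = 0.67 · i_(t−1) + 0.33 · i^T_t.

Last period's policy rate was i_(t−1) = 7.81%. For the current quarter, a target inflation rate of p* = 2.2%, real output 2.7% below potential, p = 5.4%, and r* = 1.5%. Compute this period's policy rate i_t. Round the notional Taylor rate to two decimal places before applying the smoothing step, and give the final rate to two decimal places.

7.59%

Output 2.7% below potential → x = -2.7.
i^T_t = 1.5 + 5.4 + 0.5 × (5.4 − 2.2) + 0.5 × (-2.7)
   = 1.5 + 5.4 + 1.6 − 1.35 = 7.15
i_t = 0.67 × 7.81 + 0.33 × 7.15 = 5.2327 + 2.3595 = 7.59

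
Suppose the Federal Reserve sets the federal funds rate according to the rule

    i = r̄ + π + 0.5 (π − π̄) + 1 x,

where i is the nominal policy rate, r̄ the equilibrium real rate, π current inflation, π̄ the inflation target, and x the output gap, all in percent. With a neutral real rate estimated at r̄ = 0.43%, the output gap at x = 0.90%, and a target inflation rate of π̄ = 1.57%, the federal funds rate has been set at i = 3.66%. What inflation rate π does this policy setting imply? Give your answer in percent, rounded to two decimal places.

Collecting π: i = r̄ + (1 + 0.5) π − 0.5 π̄ + 1 x
1.5 π = 3.66 − 0.43 + 0.5 × 1.57 − 1 × 0.90 = 3.115
π = 3.115 / 1.5 = 2.08

2.08%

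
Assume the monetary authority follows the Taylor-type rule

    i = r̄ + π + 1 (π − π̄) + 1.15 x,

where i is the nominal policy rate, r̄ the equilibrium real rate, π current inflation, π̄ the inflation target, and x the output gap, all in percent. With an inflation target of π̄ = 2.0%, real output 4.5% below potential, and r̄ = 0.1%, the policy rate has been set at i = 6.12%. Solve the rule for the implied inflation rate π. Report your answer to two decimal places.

Output 4.5% below potential → x = -4.5.
Collecting π: i = r̄ + (1 + 1) π − 1 π̄ + 1.15 x
2 π = 6.12 − 0.1 + 1 × 2.0 − 1.15 × (-4.5) = 13.195
π = 13.195 / 2 = 6.60

6.60%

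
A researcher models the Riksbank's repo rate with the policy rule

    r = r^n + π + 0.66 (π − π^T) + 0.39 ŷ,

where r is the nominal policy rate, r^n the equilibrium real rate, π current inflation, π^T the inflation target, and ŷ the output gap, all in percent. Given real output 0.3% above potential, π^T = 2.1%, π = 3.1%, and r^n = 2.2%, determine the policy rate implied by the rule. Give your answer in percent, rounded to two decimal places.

6.08%

Output 0.3% above potential → ŷ = 0.3.
r = 2.2 + 3.1 + 0.66 × (3.1 − 2.1) + 0.39 × 0.3
   = 2.2 + 3.1 + 0.66 + 0.117 = 6.08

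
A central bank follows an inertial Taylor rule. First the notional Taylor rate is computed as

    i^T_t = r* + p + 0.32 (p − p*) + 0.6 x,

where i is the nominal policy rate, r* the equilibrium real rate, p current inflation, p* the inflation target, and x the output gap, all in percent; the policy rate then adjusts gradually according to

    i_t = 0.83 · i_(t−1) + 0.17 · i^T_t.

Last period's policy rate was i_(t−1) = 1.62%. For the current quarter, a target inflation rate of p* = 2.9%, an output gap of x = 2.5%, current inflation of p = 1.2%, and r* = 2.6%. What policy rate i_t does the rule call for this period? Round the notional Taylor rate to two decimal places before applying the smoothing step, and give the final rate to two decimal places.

2.15%

i^T_t = 2.6 + 1.2 + 0.32 × (1.2 − 2.9) + 0.6 × 2.5
   = 2.6 + 1.2 − 0.544 + 1.5 = 4.76
i_t = 0.83 × 1.62 + 0.17 × 4.76 = 1.3446 + 0.8092 = 2.15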